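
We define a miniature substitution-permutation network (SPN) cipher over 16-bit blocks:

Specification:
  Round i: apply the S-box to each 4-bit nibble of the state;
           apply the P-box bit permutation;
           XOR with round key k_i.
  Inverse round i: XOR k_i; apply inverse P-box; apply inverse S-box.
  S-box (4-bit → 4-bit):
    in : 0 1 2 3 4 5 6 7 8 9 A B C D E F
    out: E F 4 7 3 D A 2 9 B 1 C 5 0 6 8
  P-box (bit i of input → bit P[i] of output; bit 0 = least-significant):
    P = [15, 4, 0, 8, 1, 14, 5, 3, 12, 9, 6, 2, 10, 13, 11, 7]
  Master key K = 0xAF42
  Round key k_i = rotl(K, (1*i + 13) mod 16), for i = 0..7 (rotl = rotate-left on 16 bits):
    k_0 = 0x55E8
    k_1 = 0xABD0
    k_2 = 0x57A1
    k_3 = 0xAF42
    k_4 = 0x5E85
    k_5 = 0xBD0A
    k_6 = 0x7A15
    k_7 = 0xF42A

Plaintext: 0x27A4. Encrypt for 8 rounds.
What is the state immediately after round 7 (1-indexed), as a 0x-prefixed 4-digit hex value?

s_0 = plaintext = 0x27A4
s_1 = Round(s_0, k_0) = 0xDFFA
s_2 = Round(s_1, k_1) = 0x2BDC
s_3 = Round(s_2, k_2) = 0xDFE4
s_4 = Round(s_3, k_3) = 0x6F76
s_5 = Round(s_4, k_4) = 0x3F11
s_6 = Round(s_5, k_5) = 0x5035
s_7 = Round(s_6, k_6) = 0xB5F2
s_8 = Round(s_7, k_7) = 0xECE7

0xB5F2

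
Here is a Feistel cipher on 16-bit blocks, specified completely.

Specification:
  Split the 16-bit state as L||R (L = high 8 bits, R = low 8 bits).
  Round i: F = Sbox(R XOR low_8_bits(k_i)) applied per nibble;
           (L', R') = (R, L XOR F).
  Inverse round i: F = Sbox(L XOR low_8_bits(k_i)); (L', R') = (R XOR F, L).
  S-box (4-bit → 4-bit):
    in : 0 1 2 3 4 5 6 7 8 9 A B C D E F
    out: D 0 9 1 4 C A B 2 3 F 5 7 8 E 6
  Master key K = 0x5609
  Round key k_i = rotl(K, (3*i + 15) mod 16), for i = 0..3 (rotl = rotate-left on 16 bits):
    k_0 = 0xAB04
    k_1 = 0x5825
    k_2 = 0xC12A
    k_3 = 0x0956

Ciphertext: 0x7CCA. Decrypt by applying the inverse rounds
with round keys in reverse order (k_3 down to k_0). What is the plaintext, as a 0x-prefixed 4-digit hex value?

0x91B3

s_0 = ciphertext = 0x7CCA
s_1 = InvRound(s_0, k_3) = 0x557C
s_2 = InvRound(s_1, k_2) = 0xCA55
s_3 = InvRound(s_2, k_1) = 0xB3CA
s_4 = InvRound(s_3, k_0) = 0x91B3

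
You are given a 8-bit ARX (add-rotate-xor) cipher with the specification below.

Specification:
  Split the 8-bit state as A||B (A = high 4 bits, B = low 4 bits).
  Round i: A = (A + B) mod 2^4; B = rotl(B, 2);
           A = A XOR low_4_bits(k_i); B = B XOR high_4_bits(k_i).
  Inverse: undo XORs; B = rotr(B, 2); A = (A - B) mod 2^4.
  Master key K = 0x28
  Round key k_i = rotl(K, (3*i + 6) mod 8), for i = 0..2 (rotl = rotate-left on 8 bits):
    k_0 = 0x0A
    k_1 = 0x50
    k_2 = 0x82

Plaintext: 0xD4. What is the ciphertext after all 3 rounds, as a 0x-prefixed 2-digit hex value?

s_0 = plaintext = 0xD4
s_1 = Round(s_0, k_0) = 0xB1
s_2 = Round(s_1, k_1) = 0xC1
s_3 = Round(s_2, k_2) = 0xFC

0xFC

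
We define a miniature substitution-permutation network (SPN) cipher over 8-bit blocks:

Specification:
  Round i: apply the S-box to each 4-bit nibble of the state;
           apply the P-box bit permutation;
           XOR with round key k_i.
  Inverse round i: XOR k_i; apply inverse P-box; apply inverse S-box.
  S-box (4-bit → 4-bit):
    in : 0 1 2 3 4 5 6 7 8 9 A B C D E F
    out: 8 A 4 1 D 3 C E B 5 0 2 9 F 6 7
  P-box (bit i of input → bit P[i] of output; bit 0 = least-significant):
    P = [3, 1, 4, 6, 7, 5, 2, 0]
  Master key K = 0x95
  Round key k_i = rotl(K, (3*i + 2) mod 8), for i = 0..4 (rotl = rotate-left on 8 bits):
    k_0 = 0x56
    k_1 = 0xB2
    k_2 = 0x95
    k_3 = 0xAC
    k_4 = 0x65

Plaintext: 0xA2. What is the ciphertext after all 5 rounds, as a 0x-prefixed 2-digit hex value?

0xBF

s_0 = plaintext = 0xA2
s_1 = Round(s_0, k_0) = 0x46
s_2 = Round(s_1, k_1) = 0x67
s_3 = Round(s_2, k_2) = 0xC2
s_4 = Round(s_3, k_3) = 0x3D
s_5 = Round(s_4, k_4) = 0xBF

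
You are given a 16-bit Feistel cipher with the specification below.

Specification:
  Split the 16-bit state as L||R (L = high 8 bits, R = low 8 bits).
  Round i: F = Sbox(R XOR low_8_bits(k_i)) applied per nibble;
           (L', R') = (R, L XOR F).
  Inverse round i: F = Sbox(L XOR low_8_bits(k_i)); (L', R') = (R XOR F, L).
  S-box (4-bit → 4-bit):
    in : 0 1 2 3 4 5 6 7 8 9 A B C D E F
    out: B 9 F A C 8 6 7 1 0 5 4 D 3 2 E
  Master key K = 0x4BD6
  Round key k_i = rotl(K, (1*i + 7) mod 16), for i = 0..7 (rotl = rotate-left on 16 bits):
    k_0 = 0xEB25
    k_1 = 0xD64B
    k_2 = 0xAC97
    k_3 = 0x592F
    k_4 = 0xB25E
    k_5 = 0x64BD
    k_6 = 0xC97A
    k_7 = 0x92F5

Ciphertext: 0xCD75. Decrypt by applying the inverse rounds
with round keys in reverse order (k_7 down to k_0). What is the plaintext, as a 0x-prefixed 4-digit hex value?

s_0 = ciphertext = 0xCD75
s_1 = InvRound(s_0, k_7) = 0xD4CD
s_2 = InvRound(s_1, k_6) = 0x9FD4
s_3 = InvRound(s_2, k_5) = 0x2B9F
s_4 = InvRound(s_3, k_4) = 0xE72B
s_5 = InvRound(s_4, k_3) = 0xFAE7
s_6 = InvRound(s_5, k_2) = 0x84FA
s_7 = InvRound(s_6, k_1) = 0x2484
s_8 = InvRound(s_7, k_0) = 0x3D24

0x3D24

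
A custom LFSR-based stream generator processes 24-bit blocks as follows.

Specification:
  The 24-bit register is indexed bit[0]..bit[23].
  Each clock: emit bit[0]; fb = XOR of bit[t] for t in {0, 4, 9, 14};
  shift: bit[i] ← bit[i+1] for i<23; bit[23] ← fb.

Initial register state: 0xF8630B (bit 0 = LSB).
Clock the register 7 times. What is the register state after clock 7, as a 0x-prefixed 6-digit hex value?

reg_0 = 0xF8630B
clock 1: out=1, reg = 0xFC3185
clock 2: out=1, reg = 0xFE18C2
clock 3: out=0, reg = 0x7F0C61
clock 4: out=1, reg = 0xBF8630
clock 5: out=0, reg = 0x5FC318
clock 6: out=0, reg = 0xAFE18C
clock 7: out=0, reg = 0xD7F0C6

0xD7F0C6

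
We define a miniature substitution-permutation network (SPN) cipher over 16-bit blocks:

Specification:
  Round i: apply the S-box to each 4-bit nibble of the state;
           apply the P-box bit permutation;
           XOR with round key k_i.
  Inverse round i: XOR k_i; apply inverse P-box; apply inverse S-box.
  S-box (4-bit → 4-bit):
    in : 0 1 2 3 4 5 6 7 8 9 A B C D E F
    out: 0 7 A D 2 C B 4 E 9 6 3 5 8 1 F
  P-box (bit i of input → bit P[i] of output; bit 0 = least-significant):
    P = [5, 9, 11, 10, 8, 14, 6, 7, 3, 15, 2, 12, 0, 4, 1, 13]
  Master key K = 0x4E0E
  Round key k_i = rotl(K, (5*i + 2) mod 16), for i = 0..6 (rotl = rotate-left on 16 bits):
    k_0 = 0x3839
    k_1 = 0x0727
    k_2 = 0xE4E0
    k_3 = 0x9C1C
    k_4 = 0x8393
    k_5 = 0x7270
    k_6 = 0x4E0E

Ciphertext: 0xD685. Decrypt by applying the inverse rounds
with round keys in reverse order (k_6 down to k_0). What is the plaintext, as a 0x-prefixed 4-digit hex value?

s_0 = ciphertext = 0xD685
s_1 = InvRound(s_0, k_6) = 0xC6D7
s_2 = InvRound(s_1, k_5) = 0x38D9
s_3 = InvRound(s_2, k_4) = 0x56CA
s_4 = InvRound(s_3, k_3) = 0xAA8A
s_5 = InvRound(s_4, k_2) = 0x7EAF
s_6 = InvRound(s_5, k_1) = 0xD967
s_7 = InvRound(s_6, k_0) = 0x8110

0x8110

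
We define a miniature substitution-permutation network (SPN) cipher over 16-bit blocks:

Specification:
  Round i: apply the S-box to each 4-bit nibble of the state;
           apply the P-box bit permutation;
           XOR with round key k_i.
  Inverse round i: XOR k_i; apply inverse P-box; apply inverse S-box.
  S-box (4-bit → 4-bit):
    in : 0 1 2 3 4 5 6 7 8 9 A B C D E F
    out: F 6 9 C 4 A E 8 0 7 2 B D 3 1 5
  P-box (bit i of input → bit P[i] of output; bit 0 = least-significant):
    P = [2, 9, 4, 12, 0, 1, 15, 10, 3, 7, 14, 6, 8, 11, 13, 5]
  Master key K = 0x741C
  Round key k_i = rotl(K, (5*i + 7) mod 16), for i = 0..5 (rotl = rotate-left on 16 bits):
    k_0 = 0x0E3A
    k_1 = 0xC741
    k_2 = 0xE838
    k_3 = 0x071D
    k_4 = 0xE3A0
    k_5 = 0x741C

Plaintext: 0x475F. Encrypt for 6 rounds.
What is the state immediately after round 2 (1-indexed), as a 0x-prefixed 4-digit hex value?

s_0 = plaintext = 0x475F
s_1 = Round(s_0, k_0) = 0x2A6C
s_2 = Round(s_1, k_1) = 0x52F7
s_3 = Round(s_2, k_2) = 0x7051
s_4 = Round(s_3, k_3) = 0x41E7
s_5 = Round(s_4, k_4) = 0x9321
s_6 = Round(s_5, k_5) = 0x1B4D

0x52F7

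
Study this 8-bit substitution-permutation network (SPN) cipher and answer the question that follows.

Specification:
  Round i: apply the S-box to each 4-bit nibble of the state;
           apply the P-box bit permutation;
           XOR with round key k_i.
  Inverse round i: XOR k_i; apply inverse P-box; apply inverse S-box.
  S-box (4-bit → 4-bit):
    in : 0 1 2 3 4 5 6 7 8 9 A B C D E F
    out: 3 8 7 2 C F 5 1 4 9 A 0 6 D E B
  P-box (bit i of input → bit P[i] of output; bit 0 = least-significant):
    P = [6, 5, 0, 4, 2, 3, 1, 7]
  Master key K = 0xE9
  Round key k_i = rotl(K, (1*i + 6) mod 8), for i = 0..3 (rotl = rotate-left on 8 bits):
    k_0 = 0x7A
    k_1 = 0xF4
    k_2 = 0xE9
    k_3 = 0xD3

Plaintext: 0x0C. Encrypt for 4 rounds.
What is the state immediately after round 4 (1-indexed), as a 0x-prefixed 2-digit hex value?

s_0 = plaintext = 0x0C
s_1 = Round(s_0, k_0) = 0x57
s_2 = Round(s_1, k_1) = 0x3A
s_3 = Round(s_2, k_2) = 0xD1
s_4 = Round(s_3, k_3) = 0x45

0x45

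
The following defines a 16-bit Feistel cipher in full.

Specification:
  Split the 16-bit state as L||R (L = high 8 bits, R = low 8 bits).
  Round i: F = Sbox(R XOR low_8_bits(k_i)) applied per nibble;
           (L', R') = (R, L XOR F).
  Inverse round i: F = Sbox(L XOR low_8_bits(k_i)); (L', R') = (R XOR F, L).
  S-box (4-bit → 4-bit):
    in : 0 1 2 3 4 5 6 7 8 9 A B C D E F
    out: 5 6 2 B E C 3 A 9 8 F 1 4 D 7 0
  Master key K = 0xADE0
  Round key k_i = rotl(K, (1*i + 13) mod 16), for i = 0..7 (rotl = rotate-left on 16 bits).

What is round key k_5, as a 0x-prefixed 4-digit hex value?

0xB782

K = 0xADE0
k_0 = rotl(K, (1*0+13) mod 16) = rotl(K, 13) = 0x15BC
k_1 = rotl(K, (1*1+13) mod 16) = rotl(K, 14) = 0x2B78
k_2 = rotl(K, (1*2+13) mod 16) = rotl(K, 15) = 0x56F0
k_3 = rotl(K, (1*3+13) mod 16) = rotl(K, 0) = 0xADE0
k_4 = rotl(K, (1*4+13) mod 16) = rotl(K, 1) = 0x5BC1
k_5 = rotl(K, (1*5+13) mod 16) = rotl(K, 2) = 0xB782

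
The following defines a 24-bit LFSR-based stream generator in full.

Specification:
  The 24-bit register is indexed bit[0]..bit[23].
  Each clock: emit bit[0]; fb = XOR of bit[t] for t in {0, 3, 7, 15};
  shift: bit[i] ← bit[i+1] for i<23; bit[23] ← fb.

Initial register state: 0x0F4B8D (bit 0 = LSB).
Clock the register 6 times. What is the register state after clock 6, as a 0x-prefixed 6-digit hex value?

reg_0 = 0x0F4B8D
clock 1: out=1, reg = 0x87A5C6
clock 2: out=0, reg = 0x43D2E3
clock 3: out=1, reg = 0xA1E971
clock 4: out=1, reg = 0x50F4B8
clock 5: out=0, reg = 0xA87A5C
clock 6: out=0, reg = 0xD43D2E

0xD43D2E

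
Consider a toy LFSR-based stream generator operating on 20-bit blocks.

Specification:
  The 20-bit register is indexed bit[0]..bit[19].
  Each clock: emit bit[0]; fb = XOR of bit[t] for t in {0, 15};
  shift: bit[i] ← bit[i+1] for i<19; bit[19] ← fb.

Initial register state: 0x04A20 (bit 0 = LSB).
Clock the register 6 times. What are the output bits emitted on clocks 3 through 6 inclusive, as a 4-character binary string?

0001

reg_0 = 0x04A20
clock 1: out=0, reg = 0x02510
clock 2: out=0, reg = 0x01288
clock 3: out=0, reg = 0x00944
clock 4: out=0, reg = 0x004A2
clock 5: out=0, reg = 0x00251
clock 6: out=1, reg = 0x80128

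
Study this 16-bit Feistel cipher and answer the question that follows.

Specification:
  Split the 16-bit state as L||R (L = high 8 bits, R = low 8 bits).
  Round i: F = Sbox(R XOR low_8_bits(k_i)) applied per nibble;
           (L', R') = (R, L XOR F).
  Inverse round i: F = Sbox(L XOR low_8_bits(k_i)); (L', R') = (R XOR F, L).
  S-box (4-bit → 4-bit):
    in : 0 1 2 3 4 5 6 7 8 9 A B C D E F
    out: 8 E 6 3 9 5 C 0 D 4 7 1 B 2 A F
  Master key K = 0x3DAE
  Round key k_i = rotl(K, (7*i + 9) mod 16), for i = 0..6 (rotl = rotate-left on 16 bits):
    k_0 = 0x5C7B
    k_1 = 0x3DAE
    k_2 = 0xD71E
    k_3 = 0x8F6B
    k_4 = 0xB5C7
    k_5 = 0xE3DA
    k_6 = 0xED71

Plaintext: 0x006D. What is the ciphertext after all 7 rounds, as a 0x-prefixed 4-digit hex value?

s_0 = plaintext = 0x006D
s_1 = Round(s_0, k_0) = 0x6DEC
s_2 = Round(s_1, k_1) = 0xECFB
s_3 = Round(s_2, k_2) = 0xFB49
s_4 = Round(s_3, k_3) = 0x499D
s_5 = Round(s_4, k_4) = 0x9D1E
s_6 = Round(s_5, k_5) = 0x1E24
s_7 = Round(s_6, k_6) = 0x244B

0x244B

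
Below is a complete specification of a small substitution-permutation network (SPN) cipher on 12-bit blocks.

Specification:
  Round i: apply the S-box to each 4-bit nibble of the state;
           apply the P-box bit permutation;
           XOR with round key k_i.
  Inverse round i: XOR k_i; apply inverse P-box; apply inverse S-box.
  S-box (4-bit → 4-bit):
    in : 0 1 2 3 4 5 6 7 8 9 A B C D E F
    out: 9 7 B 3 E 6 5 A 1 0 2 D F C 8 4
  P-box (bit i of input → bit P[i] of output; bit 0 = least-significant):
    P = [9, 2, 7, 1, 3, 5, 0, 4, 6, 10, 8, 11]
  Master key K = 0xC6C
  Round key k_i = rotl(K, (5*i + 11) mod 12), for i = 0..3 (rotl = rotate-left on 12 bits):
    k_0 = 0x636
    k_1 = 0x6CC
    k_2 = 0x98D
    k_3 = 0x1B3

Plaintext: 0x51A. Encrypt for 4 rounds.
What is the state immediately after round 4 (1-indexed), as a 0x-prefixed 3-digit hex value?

s_0 = plaintext = 0x51A
s_1 = Round(s_0, k_0) = 0x31B
s_2 = Round(s_1, k_1) = 0x027
s_3 = Round(s_2, k_2) = 0x1F3
s_4 = Round(s_3, k_3) = 0x6F6

0x6F6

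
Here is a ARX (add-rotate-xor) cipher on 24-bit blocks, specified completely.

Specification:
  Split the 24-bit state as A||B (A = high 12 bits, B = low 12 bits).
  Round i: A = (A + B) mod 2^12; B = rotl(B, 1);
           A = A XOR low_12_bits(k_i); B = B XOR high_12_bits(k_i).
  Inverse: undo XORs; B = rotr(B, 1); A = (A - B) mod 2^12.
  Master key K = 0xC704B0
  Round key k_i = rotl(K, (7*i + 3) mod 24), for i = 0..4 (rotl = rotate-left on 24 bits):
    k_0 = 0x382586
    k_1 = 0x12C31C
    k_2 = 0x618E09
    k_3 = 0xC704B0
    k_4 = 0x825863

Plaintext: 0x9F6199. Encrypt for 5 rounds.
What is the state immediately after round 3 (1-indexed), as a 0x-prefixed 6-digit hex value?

0x3F8680

s_0 = plaintext = 0x9F6199
s_1 = Round(s_0, k_0) = 0xE090B0
s_2 = Round(s_1, k_1) = 0xDA504C
s_3 = Round(s_2, k_2) = 0x3F8680
s_4 = Round(s_3, k_3) = 0xEC8170
s_5 = Round(s_4, k_4) = 0x85BAC5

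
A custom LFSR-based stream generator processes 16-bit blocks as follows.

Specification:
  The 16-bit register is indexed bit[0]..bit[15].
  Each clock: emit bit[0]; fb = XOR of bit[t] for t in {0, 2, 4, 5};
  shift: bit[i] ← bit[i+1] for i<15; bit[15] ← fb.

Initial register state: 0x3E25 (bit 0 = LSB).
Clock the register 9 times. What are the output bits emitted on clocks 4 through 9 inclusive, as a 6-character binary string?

001000

reg_0 = 0x3E25
clock 1: out=1, reg = 0x9F12
clock 2: out=0, reg = 0xCF89
clock 3: out=1, reg = 0xE7C4
clock 4: out=0, reg = 0xF3E2
clock 5: out=0, reg = 0xF9F1
clock 6: out=1, reg = 0xFCF8
clock 7: out=0, reg = 0x7E7C
clock 8: out=0, reg = 0xBF3E
clock 9: out=0, reg = 0xDF9F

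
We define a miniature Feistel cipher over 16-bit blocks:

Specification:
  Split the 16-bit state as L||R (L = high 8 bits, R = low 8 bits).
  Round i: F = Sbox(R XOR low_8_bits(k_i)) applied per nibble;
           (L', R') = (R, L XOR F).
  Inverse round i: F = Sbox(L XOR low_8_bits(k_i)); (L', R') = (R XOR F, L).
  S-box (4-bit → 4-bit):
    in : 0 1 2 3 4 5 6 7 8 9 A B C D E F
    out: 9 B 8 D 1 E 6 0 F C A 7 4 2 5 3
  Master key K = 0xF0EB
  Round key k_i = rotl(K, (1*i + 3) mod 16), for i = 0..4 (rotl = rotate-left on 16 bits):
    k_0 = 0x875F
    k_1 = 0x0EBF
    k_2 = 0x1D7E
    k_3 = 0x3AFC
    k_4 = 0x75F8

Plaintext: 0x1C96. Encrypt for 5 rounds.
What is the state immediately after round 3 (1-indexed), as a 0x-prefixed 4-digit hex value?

0xC527

s_0 = plaintext = 0x1C96
s_1 = Round(s_0, k_0) = 0x9650
s_2 = Round(s_1, k_1) = 0x50C5
s_3 = Round(s_2, k_2) = 0xC527
s_4 = Round(s_3, k_3) = 0x27E2
s_5 = Round(s_4, k_4) = 0xE29D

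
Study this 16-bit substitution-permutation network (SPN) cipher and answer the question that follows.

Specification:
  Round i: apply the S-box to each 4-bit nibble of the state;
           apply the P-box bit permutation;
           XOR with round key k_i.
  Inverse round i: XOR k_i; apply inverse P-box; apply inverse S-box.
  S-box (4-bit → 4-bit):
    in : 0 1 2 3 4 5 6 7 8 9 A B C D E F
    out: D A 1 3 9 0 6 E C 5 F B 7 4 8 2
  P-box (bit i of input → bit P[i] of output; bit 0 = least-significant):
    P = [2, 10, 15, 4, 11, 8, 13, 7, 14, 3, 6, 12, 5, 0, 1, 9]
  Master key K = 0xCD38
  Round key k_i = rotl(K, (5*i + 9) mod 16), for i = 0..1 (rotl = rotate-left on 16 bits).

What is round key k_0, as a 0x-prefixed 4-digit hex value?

0x719A

K = 0xCD38
k_0 = rotl(K, (5*0+9) mod 16) = rotl(K, 9) = 0x719A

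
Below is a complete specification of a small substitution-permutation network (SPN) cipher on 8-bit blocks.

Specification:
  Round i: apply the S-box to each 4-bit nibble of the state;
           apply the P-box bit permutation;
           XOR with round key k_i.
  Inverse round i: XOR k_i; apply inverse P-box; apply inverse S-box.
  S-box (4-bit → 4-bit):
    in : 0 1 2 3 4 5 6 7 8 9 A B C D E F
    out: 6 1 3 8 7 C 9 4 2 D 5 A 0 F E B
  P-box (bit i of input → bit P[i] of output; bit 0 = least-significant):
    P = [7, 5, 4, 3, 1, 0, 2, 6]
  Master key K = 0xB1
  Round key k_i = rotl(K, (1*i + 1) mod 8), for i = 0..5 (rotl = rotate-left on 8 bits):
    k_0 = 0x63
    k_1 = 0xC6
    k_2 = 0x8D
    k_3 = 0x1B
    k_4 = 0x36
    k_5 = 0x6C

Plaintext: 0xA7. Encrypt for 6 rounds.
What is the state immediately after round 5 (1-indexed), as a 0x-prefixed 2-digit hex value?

s_0 = plaintext = 0xA7
s_1 = Round(s_0, k_0) = 0x75
s_2 = Round(s_1, k_1) = 0xDA
s_3 = Round(s_2, k_2) = 0x5A
s_4 = Round(s_3, k_3) = 0xCF
s_5 = Round(s_4, k_4) = 0x9E
s_6 = Round(s_5, k_5) = 0x12

0x9E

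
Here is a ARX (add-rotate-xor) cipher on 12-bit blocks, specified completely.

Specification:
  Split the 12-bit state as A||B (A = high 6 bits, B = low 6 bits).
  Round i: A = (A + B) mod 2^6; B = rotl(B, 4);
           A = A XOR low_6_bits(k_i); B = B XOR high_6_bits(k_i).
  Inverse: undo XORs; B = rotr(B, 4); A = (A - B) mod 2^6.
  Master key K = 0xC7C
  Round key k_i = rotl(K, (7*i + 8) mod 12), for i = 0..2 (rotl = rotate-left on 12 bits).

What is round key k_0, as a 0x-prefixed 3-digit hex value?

0xCC7

K = 0xC7C
k_0 = rotl(K, (7*0+8) mod 12) = rotl(K, 8) = 0xCC7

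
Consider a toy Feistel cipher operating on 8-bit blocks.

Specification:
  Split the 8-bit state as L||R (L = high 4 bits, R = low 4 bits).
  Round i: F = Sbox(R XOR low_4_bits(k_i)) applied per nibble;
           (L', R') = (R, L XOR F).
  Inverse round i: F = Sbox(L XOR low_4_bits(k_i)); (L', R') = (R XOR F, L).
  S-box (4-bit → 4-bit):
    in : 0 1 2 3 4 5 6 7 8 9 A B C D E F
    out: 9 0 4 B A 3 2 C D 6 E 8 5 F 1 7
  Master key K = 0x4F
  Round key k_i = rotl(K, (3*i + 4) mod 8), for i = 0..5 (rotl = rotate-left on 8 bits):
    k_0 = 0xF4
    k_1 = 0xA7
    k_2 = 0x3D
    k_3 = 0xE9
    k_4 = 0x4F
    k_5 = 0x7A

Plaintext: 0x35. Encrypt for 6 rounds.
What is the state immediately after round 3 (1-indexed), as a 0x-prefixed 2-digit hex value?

0xF7

s_0 = plaintext = 0x35
s_1 = Round(s_0, k_0) = 0x53
s_2 = Round(s_1, k_1) = 0x3F
s_3 = Round(s_2, k_2) = 0xF7
s_4 = Round(s_3, k_3) = 0x7E
s_5 = Round(s_4, k_4) = 0xE7
s_6 = Round(s_5, k_5) = 0x71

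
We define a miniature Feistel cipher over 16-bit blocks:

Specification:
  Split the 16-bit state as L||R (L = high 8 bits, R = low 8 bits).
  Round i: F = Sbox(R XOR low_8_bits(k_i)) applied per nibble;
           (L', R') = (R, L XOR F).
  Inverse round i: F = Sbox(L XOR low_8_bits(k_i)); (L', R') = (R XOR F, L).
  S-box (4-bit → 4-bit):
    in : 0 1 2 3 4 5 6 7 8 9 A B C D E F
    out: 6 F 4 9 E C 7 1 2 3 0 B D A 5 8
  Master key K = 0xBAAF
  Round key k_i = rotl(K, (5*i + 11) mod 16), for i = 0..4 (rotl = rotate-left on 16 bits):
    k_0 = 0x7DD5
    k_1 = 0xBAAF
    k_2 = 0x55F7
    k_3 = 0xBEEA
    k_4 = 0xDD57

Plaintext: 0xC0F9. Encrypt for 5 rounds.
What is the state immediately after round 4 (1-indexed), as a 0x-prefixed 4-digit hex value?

s_0 = plaintext = 0xC0F9
s_1 = Round(s_0, k_0) = 0xF98D
s_2 = Round(s_1, k_1) = 0x8DBD
s_3 = Round(s_2, k_2) = 0xBD6D
s_4 = Round(s_3, k_3) = 0x6D9C
s_5 = Round(s_4, k_4) = 0x9CB6

0x6D9C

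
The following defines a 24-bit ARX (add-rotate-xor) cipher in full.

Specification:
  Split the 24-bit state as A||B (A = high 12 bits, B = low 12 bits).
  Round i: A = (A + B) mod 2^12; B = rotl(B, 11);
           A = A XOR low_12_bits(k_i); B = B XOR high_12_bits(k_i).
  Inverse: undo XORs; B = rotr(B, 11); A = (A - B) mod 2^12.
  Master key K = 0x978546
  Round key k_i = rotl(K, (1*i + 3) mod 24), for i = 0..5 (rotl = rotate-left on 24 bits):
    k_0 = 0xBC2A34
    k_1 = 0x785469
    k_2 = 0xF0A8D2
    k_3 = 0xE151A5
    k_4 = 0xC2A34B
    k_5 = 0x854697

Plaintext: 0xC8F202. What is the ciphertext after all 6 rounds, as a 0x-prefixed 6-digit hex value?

0x2A188B

s_0 = plaintext = 0xC8F202
s_1 = Round(s_0, k_0) = 0x4A5AC3
s_2 = Round(s_1, k_1) = 0xB01AE4
s_3 = Round(s_2, k_2) = 0xD37A78
s_4 = Round(s_3, k_3) = 0x60AB29
s_5 = Round(s_4, k_4) = 0x2781BE
s_6 = Round(s_5, k_5) = 0x2A188B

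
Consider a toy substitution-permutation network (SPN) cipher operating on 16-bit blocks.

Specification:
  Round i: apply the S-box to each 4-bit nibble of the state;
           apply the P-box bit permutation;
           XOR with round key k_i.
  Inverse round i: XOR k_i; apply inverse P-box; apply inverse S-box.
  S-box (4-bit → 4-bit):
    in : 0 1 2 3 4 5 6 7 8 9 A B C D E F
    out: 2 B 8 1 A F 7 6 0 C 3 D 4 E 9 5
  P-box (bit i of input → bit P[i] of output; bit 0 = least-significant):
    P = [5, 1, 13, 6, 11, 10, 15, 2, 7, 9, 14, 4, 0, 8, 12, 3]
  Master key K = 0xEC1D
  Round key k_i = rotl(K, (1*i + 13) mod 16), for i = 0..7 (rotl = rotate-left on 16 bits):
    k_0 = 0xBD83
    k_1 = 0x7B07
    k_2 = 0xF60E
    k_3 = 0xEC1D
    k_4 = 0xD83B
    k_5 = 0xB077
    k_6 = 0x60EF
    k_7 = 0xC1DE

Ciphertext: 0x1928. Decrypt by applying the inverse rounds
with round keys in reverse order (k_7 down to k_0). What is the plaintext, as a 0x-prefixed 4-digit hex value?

s_0 = ciphertext = 0x1928
s_1 = InvRound(s_0, k_7) = 0xCBB1
s_2 = InvRound(s_1, k_6) = 0x44BD
s_3 = InvRound(s_2, k_5) = 0x9F7D
s_4 = InvRound(s_3, k_4) = 0x0744
s_5 = InvRound(s_4, k_3) = 0x1DF9
s_6 = InvRound(s_5, k_2) = 0xA5B5
s_7 = InvRound(s_6, k_1) = 0xC56A
s_8 = InvRound(s_7, k_0) = 0xBF3B

0xBF3B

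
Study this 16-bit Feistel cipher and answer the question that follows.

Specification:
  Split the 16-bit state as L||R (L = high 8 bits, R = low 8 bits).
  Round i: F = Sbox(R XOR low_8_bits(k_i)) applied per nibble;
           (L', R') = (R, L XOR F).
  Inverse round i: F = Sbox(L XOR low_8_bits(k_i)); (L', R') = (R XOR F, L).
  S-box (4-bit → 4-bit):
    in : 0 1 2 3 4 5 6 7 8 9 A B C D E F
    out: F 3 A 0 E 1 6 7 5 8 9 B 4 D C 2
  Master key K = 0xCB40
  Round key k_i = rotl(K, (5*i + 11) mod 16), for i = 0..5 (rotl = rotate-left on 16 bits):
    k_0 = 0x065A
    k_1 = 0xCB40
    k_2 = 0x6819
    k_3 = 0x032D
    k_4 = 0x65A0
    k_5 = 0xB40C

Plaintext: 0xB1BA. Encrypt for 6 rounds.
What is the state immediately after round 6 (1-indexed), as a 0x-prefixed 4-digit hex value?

0xFDD6

s_0 = plaintext = 0xB1BA
s_1 = Round(s_0, k_0) = 0xBA7E
s_2 = Round(s_1, k_1) = 0x7EB6
s_3 = Round(s_2, k_2) = 0xB6EC
s_4 = Round(s_3, k_3) = 0xECF5
s_5 = Round(s_4, k_4) = 0xF5FD
s_6 = Round(s_5, k_5) = 0xFDD6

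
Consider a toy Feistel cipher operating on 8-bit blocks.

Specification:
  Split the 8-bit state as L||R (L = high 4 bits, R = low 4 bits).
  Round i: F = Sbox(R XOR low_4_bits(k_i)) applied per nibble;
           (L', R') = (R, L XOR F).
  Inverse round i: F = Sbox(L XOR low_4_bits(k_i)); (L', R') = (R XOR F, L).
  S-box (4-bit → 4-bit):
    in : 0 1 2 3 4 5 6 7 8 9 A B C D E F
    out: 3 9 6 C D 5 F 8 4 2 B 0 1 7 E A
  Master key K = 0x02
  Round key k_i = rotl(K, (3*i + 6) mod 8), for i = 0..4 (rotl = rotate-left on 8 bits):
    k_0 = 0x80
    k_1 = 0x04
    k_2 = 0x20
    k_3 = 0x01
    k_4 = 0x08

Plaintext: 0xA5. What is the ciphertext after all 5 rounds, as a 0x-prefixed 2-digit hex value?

s_0 = plaintext = 0xA5
s_1 = Round(s_0, k_0) = 0x5F
s_2 = Round(s_1, k_1) = 0xF5
s_3 = Round(s_2, k_2) = 0x5A
s_4 = Round(s_3, k_3) = 0xA5
s_5 = Round(s_4, k_4) = 0x5D

0x5D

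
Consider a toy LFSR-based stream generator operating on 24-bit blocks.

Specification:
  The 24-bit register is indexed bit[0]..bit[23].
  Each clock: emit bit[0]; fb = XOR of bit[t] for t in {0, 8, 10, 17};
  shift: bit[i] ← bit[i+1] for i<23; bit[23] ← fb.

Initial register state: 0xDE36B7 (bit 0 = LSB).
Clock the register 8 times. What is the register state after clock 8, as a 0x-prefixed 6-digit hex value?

0xE3DE36

reg_0 = 0xDE36B7
clock 1: out=1, reg = 0xEF1B5B
clock 2: out=1, reg = 0xF78DAD
clock 3: out=1, reg = 0x7BC6D6
clock 4: out=0, reg = 0x3DE36B
clock 5: out=1, reg = 0x1EF1B5
clock 6: out=1, reg = 0x8F78DA
clock 7: out=0, reg = 0xC7BC6D
clock 8: out=1, reg = 0xE3DE36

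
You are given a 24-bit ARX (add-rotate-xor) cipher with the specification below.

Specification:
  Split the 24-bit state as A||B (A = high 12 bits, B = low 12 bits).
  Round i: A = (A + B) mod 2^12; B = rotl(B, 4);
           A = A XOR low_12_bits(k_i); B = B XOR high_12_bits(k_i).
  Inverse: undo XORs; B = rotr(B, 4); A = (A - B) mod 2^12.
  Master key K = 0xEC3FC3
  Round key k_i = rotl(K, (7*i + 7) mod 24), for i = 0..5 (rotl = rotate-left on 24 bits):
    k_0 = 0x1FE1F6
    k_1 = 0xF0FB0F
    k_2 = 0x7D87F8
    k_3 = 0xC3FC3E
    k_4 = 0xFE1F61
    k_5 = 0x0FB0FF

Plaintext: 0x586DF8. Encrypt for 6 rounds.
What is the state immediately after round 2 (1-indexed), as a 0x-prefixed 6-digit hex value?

0xBF4831

s_0 = plaintext = 0x586DF8
s_1 = Round(s_0, k_0) = 0x288E73
s_2 = Round(s_1, k_1) = 0xBF4831
s_3 = Round(s_2, k_2) = 0x3DD4C0
s_4 = Round(s_3, k_3) = 0x4A303B
s_5 = Round(s_4, k_4) = 0xBBFC51
s_6 = Round(s_5, k_5) = 0x8EF5E7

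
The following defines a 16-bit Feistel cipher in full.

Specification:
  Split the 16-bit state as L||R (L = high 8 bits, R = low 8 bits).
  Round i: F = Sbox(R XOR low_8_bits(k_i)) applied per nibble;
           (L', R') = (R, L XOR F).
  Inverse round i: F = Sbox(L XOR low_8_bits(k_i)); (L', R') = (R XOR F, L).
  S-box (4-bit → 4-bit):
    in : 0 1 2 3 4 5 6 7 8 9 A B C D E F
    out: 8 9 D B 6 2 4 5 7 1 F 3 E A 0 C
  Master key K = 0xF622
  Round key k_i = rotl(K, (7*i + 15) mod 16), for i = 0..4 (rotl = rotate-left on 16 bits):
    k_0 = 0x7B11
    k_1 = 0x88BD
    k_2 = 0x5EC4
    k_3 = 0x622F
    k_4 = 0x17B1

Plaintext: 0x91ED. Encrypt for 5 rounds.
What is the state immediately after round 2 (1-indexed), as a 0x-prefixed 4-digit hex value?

s_0 = plaintext = 0x91ED
s_1 = Round(s_0, k_0) = 0xED5F
s_2 = Round(s_1, k_1) = 0x5FE0
s_3 = Round(s_2, k_2) = 0xE089
s_4 = Round(s_3, k_3) = 0x8914
s_5 = Round(s_4, k_4) = 0x147B

0x5FE0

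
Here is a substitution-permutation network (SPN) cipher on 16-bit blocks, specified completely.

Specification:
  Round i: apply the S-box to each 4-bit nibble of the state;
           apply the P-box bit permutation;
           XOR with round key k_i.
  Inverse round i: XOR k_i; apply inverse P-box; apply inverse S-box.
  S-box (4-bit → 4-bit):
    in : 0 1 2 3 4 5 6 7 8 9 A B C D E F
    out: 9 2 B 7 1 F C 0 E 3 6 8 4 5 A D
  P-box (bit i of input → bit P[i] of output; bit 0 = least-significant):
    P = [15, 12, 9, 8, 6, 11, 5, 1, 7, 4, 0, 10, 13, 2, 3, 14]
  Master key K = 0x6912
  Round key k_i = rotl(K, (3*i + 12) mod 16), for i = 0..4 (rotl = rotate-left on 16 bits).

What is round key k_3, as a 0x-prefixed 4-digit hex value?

0x224D

K = 0x6912
k_0 = rotl(K, (3*0+12) mod 16) = rotl(K, 12) = 0x2691
k_1 = rotl(K, (3*1+12) mod 16) = rotl(K, 15) = 0x3489
k_2 = rotl(K, (3*2+12) mod 16) = rotl(K, 2) = 0xA449
k_3 = rotl(K, (3*3+12) mod 16) = rotl(K, 5) = 0x224D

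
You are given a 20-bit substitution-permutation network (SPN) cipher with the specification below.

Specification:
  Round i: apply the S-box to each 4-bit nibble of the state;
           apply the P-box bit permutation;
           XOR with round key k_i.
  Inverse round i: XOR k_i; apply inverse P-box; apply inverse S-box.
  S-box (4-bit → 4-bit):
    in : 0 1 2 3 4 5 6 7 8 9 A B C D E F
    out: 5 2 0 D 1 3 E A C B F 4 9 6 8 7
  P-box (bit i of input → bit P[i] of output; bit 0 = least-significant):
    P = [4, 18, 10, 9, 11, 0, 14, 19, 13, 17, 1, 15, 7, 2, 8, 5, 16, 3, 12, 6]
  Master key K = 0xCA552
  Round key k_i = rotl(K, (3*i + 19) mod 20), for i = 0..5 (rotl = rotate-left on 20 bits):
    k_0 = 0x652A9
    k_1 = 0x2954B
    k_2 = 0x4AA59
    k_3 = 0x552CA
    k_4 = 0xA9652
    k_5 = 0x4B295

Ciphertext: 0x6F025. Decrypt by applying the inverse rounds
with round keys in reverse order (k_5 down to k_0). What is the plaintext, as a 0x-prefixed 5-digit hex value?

s_0 = ciphertext = 0x6F025
s_1 = InvRound(s_0, k_5) = 0x2C1BC
s_2 = InvRound(s_1, k_4) = 0x6AB88
s_3 = InvRound(s_2, k_3) = 0x3BA02
s_4 = InvRound(s_3, k_2) = 0xA2D15
s_5 = InvRound(s_4, k_1) = 0x613C4
s_6 = InvRound(s_5, k_0) = 0x762D2

0x762D2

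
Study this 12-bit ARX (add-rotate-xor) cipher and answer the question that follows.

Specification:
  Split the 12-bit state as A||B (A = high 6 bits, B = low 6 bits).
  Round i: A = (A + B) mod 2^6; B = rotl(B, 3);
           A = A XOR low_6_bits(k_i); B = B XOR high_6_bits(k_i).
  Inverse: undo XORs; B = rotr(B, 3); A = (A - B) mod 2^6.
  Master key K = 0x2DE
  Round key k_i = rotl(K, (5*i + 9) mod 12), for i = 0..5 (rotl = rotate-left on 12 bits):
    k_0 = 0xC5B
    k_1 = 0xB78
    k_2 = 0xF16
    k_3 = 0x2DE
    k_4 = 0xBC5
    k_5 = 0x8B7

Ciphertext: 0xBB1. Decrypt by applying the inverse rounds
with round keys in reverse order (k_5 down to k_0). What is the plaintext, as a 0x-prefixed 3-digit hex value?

s_0 = ciphertext = 0xBB1
s_1 = InvRound(s_0, k_5) = 0xFDA
s_2 = InvRound(s_1, k_4) = 0x32E
s_3 = InvRound(s_2, k_3) = 0x9AC
s_4 = InvRound(s_3, k_2) = 0xB82
s_5 = InvRound(s_4, k_1) = 0x67D
s_6 = InvRound(s_5, k_0) = 0x861

0x861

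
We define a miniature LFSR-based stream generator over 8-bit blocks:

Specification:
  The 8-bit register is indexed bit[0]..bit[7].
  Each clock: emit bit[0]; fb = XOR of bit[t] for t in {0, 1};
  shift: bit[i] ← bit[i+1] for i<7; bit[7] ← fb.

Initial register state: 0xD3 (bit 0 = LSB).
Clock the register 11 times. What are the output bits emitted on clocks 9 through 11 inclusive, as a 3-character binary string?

010

reg_0 = 0xD3
clock 1: out=1, reg = 0x69
clock 2: out=1, reg = 0xB4
clock 3: out=0, reg = 0x5A
clock 4: out=0, reg = 0xAD
clock 5: out=1, reg = 0xD6
clock 6: out=0, reg = 0xEB
clock 7: out=1, reg = 0x75
clock 8: out=1, reg = 0xBA
clock 9: out=0, reg = 0xDD
clock 10: out=1, reg = 0xEE
clock 11: out=0, reg = 0xF7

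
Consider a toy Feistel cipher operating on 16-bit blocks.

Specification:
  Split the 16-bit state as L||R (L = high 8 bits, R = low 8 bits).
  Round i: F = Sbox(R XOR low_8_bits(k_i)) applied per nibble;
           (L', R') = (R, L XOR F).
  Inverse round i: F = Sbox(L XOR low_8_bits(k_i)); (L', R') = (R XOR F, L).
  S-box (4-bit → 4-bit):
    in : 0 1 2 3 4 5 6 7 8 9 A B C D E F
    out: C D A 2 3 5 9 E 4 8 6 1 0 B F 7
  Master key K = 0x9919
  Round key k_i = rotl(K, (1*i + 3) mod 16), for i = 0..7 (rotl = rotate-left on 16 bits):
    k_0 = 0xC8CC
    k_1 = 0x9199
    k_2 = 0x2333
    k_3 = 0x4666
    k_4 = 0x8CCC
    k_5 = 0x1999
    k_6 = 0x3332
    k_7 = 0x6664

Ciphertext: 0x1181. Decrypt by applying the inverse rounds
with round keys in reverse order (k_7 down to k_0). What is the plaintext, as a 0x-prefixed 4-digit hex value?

s_0 = ciphertext = 0x1181
s_1 = InvRound(s_0, k_7) = 0x6411
s_2 = InvRound(s_1, k_6) = 0x4864
s_3 = InvRound(s_2, k_5) = 0xD948
s_4 = InvRound(s_3, k_4) = 0x9DD9
s_5 = InvRound(s_4, k_3) = 0xA89D
s_6 = InvRound(s_5, k_2) = 0x1CA8
s_7 = InvRound(s_6, k_1) = 0xED1C
s_8 = InvRound(s_7, k_0) = 0xB1ED

0xB1ED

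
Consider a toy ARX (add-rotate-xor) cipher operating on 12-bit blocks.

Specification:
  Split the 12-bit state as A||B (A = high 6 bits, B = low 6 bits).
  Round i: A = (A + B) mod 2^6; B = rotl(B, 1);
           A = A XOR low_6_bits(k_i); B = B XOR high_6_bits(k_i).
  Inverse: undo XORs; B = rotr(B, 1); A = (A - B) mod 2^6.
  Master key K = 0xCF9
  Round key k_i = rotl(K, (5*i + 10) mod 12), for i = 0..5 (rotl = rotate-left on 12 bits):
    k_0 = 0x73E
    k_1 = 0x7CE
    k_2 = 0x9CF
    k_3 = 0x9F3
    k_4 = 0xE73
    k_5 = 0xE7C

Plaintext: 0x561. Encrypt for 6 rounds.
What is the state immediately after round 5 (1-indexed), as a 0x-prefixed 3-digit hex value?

s_0 = plaintext = 0x561
s_1 = Round(s_0, k_0) = 0x21F
s_2 = Round(s_1, k_1) = 0xA61
s_3 = Round(s_2, k_2) = 0x164
s_4 = Round(s_3, k_3) = 0x6AE
s_5 = Round(s_4, k_4) = 0xEE4
s_6 = Round(s_5, k_5) = 0x8F0

0xEE4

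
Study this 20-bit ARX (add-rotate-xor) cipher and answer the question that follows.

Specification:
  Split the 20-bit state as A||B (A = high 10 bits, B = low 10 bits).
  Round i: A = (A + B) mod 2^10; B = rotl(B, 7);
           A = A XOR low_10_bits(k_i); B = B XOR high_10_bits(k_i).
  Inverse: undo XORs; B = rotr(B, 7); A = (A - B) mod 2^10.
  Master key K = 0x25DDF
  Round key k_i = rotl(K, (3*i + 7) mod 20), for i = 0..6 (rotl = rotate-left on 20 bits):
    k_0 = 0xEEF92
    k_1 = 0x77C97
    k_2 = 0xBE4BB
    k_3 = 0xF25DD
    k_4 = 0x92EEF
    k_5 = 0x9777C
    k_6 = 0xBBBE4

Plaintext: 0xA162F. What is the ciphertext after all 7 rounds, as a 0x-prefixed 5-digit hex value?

0x840A7

s_0 = plaintext = 0xA162F
s_1 = Round(s_0, k_0) = 0xC987E
s_2 = Round(s_1, k_1) = 0xCCED0
s_3 = Round(s_2, k_2) = 0xAE2A3
s_4 = Round(s_3, k_3) = 0x21A1D
s_5 = Round(s_4, k_4) = 0x13088
s_6 = Round(s_5, k_5) = 0xEA24C
s_7 = Round(s_6, k_6) = 0x840A7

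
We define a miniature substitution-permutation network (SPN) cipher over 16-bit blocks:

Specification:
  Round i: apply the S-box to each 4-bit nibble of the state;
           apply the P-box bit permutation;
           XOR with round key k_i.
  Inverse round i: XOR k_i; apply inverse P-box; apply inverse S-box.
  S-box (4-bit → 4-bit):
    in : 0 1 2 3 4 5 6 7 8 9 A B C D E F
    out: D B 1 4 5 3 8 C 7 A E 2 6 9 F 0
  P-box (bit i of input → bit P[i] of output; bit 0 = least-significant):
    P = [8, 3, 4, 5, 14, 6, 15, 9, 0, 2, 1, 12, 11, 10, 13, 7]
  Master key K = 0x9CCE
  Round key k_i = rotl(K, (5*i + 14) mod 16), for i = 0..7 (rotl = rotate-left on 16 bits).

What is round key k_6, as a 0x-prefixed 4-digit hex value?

K = 0x9CCE
k_0 = rotl(K, (5*0+14) mod 16) = rotl(K, 14) = 0xA733
k_1 = rotl(K, (5*1+14) mod 16) = rotl(K, 3) = 0xE674
k_2 = rotl(K, (5*2+14) mod 16) = rotl(K, 8) = 0xCE9C
k_3 = rotl(K, (5*3+14) mod 16) = rotl(K, 13) = 0xD399
k_4 = rotl(K, (5*4+14) mod 16) = rotl(K, 2) = 0x733A
k_5 = rotl(K, (5*5+14) mod 16) = rotl(K, 7) = 0x674E
k_6 = rotl(K, (5*6+14) mod 16) = rotl(K, 12) = 0xE9CC

0xE9CC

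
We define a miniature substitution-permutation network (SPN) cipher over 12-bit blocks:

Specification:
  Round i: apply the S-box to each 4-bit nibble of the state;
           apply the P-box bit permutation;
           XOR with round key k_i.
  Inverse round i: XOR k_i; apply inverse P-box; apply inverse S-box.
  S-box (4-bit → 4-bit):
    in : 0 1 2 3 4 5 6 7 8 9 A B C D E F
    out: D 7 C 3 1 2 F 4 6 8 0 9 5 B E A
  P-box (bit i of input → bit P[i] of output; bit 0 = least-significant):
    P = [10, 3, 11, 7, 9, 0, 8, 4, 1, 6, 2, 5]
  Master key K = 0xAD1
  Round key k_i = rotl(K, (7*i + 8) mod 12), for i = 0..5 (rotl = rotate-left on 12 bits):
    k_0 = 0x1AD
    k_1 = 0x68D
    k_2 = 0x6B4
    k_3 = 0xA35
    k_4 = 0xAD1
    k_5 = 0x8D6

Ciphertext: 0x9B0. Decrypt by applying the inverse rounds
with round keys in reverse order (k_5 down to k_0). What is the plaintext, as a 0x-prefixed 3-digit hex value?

0xCBB

s_0 = ciphertext = 0x9B0
s_1 = InvRound(s_0, k_5) = 0x67A
s_2 = InvRound(s_1, k_4) = 0xB56
s_3 = InvRound(s_2, k_3) = 0xD8A
s_4 = InvRound(s_3, k_2) = 0x008
s_5 = InvRound(s_4, k_1) = 0x73B
s_6 = InvRound(s_5, k_0) = 0xCBB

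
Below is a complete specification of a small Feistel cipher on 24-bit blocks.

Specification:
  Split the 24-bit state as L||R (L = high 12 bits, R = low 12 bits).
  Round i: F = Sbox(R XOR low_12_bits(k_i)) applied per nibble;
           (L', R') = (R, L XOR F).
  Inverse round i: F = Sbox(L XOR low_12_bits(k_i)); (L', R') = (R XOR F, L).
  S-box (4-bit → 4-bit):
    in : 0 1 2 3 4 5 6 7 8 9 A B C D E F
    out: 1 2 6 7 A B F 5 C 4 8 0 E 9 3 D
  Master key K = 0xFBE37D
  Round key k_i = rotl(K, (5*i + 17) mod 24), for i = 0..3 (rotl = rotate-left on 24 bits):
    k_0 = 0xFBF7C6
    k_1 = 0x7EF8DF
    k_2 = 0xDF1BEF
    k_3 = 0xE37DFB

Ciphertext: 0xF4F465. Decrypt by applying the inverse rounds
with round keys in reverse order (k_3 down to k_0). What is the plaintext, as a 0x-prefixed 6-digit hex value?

s_0 = ciphertext = 0xF4F465
s_1 = InvRound(s_0, k_3) = 0x26FF4F
s_2 = InvRound(s_1, k_2) = 0xB8E26F
s_3 = InvRound(s_2, k_1) = 0x5DDB8E
s_4 = InvRound(s_3, k_0) = 0xDAE5DD

0xDAE5DD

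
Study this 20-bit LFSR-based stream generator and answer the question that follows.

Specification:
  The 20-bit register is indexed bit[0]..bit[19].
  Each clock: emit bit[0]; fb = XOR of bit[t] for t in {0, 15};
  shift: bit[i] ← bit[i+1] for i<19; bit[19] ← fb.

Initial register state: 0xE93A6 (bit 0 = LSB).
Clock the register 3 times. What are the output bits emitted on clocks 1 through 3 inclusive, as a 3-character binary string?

reg_0 = 0xE93A6
clock 1: out=0, reg = 0xF49D3
clock 2: out=1, reg = 0xFA4E9
clock 3: out=1, reg = 0x7D274

011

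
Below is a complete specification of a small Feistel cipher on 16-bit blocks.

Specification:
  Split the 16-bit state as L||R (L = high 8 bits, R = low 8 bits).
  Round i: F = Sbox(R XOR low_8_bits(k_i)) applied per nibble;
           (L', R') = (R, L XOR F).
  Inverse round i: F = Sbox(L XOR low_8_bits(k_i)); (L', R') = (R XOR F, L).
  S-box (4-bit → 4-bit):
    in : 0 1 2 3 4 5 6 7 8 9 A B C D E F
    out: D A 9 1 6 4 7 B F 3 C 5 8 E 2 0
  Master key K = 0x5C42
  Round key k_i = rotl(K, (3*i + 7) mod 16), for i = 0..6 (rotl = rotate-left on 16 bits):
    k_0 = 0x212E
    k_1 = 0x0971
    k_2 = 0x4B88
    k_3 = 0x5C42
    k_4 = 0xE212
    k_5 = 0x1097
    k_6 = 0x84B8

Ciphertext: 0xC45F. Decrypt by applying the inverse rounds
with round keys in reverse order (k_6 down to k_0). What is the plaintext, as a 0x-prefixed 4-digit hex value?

s_0 = ciphertext = 0xC45F
s_1 = InvRound(s_0, k_6) = 0xE7C4
s_2 = InvRound(s_1, k_5) = 0x79E7
s_3 = InvRound(s_2, k_4) = 0x9279
s_4 = InvRound(s_3, k_3) = 0x9492
s_5 = InvRound(s_4, k_2) = 0x3A94
s_6 = InvRound(s_5, k_1) = 0xF13A
s_7 = InvRound(s_6, k_0) = 0xDAF1

0xDAF1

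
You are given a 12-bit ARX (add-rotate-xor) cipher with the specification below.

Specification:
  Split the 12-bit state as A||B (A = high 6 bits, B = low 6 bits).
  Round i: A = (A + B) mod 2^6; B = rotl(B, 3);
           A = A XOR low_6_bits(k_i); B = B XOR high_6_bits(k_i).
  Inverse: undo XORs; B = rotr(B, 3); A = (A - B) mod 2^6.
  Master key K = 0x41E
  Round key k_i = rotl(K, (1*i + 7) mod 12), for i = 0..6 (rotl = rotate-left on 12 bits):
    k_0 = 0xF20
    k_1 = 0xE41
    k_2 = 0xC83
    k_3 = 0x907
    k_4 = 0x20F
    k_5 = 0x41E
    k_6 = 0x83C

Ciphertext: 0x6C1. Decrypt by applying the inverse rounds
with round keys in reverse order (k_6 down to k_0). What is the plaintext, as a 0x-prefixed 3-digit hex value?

s_0 = ciphertext = 0x6C1
s_1 = InvRound(s_0, k_6) = 0x6CC
s_2 = InvRound(s_1, k_5) = 0x8A3
s_3 = InvRound(s_2, k_4) = 0x41D
s_4 = InvRound(s_3, k_3) = 0x20F
s_5 = InvRound(s_4, k_2) = 0x72F
s_6 = InvRound(s_5, k_1) = 0xAF2
s_7 = InvRound(s_6, k_0) = 0x6B1

0x6B1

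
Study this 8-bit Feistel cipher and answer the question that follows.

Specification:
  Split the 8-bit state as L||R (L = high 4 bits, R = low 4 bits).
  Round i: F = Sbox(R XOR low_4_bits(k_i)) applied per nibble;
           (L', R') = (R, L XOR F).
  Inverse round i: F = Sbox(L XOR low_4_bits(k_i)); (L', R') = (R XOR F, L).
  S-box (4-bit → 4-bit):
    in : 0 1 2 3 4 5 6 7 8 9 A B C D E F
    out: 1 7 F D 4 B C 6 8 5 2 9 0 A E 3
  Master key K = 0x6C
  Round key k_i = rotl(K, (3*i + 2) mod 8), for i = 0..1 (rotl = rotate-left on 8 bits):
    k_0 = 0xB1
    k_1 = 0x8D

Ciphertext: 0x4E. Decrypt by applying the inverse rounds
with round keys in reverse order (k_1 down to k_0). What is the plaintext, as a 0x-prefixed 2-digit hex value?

s_0 = ciphertext = 0x4E
s_1 = InvRound(s_0, k_1) = 0xB4
s_2 = InvRound(s_1, k_0) = 0x6B

0x6B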